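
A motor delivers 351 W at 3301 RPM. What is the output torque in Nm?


omega = 3301 * 2*pi/60 = 345.6799 rad/s
tau = P / omega = 351 / 345.6799
= 1.0154 Nm


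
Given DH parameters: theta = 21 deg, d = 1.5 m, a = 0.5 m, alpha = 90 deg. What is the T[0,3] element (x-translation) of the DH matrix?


T[0,3] = a * cos(theta)
= 0.5 * cos(21 deg)
= 0.5 * 0.9336
= 0.4668


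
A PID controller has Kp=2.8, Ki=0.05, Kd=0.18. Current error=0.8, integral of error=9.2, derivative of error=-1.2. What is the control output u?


u = Kp*e + Ki*int(e) + Kd*de/dt
= 2.8*0.8 + 0.05*9.2 + 0.18*(-1.2)
= 2.24 + 0.46 + -0.216
= 2.484


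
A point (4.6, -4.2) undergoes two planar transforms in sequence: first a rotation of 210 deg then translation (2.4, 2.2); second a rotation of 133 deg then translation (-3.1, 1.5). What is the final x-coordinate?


After transform 1:
x1 = cos(210)*4.6 - sin(210)*-4.2 + 2.4 = -3.6837
y1 = sin(210)*4.6 + cos(210)*-4.2 + 2.2 = 3.5373
After transform 2:
x2 = cos(133)*-3.6837 - sin(133)*3.5373 + -3.1
= -3.1747


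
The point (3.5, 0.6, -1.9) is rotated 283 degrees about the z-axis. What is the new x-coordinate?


Rotation about z-axis: x' = x*cos(theta) - y*sin(theta)
= 3.5 * 0.225 - 0.6 * -0.9744
= 1.372


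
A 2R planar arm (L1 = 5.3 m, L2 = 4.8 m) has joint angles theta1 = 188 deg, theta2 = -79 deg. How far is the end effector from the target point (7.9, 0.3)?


End effector via forward kinematics:
x = L1*cos(t1) + L2*cos(t1+t2) = -6.8111
y = L1*sin(t1) + L2*sin(t1+t2) = 3.8009
Distance to target:
d = sqrt((7.9 - -6.8111)^2 + (0.3 - 3.8009)^2)
= sqrt(216.4179 + 12.2561)
= 15.122 m


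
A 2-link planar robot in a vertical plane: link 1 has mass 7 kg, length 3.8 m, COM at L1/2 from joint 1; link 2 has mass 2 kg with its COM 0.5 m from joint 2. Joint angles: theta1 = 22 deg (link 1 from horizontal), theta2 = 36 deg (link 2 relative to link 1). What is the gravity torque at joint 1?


Horizontal distance from joint 1 to link-1 COM:
  x_c1 = (L1/2)*cos(t1) = 1.9 * 0.9272 = 1.7616 m
Horizontal distance from joint 1 to link-2 COM:
  x_c2 = L1*cos(t1) + Lc2*cos(t1+t2)
       = 3.8*0.9272 + 0.5*0.5299 = 3.7883 m
tau1 = m1*g*x_c1 + m2*g*x_c2
     = 7*9.81*1.7616 + 2*9.81*3.7883
     = 120.9725 + 74.3256
     = 195.2981 Nm


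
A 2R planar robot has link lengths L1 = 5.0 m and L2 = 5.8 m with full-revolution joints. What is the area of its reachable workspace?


r_max = L1 + L2 = 10.8 m
r_min = |L1 - L2| = 0.8 m
Area = pi*(r_max^2 - r_min^2)
= pi*(116.64 - 0.64)
= pi * 116.0
= 364.4247 m^2


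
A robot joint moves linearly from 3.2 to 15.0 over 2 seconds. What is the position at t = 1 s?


s = t/T = 1/2 = 0.5
p(t) = p0 + (pf-p0)*s
= 3.2 + (15.0 - 3.2) * 0.5
= 9.1


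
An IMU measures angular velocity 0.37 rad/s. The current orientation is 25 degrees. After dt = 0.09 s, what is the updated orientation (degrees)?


delta_theta = w * dt = 0.37 * 0.09 = 0.0333 rad
= 1.9079 deg
theta_new = 25 + 1.9079 = 26.9079 deg


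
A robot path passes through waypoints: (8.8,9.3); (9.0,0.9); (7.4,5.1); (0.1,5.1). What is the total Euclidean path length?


Segment lengths:
  seg1 = sqrt((0.2)^2 + (-8.4)^2) = 8.4024
  seg2 = sqrt((-1.6)^2 + (4.2)^2) = 4.4944
  seg3 = sqrt((-7.3)^2 + (0.0)^2) = 7.3
Total = 20.1968


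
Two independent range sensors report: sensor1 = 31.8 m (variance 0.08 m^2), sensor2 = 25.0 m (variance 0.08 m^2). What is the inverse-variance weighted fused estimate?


w1 = (1/var1) / (1/var1 + 1/var2)
   = 12.5 / (12.5 + 12.5) = 0.5
w2 = 1 - w1 = 0.5
fused = w1*s1 + w2*s2 = 15.9 + 12.5
= 28.4 m


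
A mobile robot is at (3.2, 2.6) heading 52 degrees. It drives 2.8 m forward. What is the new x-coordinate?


x_new = x0 + d*cos(theta)
= 3.2 + 2.8*cos(52)
= 3.2 + 1.7239
= 4.9239


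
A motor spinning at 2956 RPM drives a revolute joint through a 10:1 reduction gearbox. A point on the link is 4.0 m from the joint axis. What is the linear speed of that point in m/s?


omega_motor = 2956 * 2*pi/60 = 309.5516 rad/s
omega_joint = omega_motor / 10 = 30.9552 rad/s
v = omega_joint * r = 30.9552 * 4.0
= 123.8206 m/s


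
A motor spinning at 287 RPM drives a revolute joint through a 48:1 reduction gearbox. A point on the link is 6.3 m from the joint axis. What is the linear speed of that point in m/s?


omega_motor = 287 * 2*pi/60 = 30.0546 rad/s
omega_joint = omega_motor / 48 = 0.6261 rad/s
v = omega_joint * r = 0.6261 * 6.3
= 3.9447 m/s


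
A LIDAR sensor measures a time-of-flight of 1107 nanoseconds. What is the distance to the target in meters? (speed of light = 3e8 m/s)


tof = 1107 ns = 1.107e-06 s
dist = c * tof / 2
= 3e8 * 1.107e-06 / 2
= 166.05 m


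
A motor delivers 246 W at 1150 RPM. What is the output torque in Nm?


omega = 1150 * 2*pi/60 = 120.4277 rad/s
tau = P / omega = 246 / 120.4277
= 2.0427 Nm


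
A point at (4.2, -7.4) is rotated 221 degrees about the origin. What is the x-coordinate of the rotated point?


x' = x*cos(theta) - y*sin(theta)
cos(221 deg) = -0.7547, sin(221 deg) = -0.6561
x' = 4.2 * -0.7547 - -7.4 * -0.6561
= -3.1698 - 4.8548
= -8.0246


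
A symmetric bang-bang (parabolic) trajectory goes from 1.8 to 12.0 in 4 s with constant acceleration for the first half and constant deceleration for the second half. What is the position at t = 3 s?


Symmetric rest-to-rest: each phase covers (pf-p0)/2 in time T/2. 0.5*a*(T/2)^2 = (pf-p0)/2 => a = 4*(pf-p0)/T^2
a = 4*(12.0-1.8)/4^2 = 2.55
t = 3 is in the deceleration phase (t > T/2).
p = pf - 0.5*a*(T-t)^2 = 12.0 - 0.5*2.55*1^2
= 10.725


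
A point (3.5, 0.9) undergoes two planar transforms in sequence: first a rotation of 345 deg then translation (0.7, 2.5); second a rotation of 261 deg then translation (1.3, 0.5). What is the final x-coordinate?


After transform 1:
x1 = cos(345)*3.5 - sin(345)*0.9 + 0.7 = 4.3137
y1 = sin(345)*3.5 + cos(345)*0.9 + 2.5 = 2.4635
After transform 2:
x2 = cos(261)*4.3137 - sin(261)*2.4635 + 1.3
= 3.0583


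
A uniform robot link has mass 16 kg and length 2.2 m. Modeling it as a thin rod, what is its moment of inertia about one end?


I = (1/3) * m * L^2
= (1/3) * 16 * 2.2^2
= 0.333333 * 16 * 4.84
= 25.8133 kg*m^2


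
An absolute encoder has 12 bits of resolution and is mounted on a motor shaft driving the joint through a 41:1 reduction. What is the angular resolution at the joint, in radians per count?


counts = 2^12 = 4096
effective counts at joint = 4096 * 41 = 167936
resolution = 2*pi / 167936
= 3.7414e-05 rad/count


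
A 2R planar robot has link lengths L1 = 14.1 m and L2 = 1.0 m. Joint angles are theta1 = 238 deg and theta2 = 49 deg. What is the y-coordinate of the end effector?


Convert angles to radians: theta1 = 4.1539, theta2 = 0.8552
y = L1*sin(theta1) + L2*sin(theta1+theta2)
y = -11.9575 + -0.9563
y = -12.9138


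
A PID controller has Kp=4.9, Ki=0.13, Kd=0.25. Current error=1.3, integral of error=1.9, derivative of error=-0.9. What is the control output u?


u = Kp*e + Ki*int(e) + Kd*de/dt
= 4.9*1.3 + 0.13*1.9 + 0.25*(-0.9)
= 6.37 + 0.247 + -0.225
= 6.392


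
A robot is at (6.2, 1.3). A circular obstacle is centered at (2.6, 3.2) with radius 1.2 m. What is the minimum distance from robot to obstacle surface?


center_dist = sqrt((6.2-2.6)^2 + (1.3-3.2)^2)
= sqrt(12.96 + 3.61)
= 4.0706
min_dist = center_dist - radius = 4.0706 - 1.2 = 2.8706 m


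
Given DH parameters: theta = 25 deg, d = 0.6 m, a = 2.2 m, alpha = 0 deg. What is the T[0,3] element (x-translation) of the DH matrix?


T[0,3] = a * cos(theta)
= 2.2 * cos(25 deg)
= 2.2 * 0.9063
= 1.9939


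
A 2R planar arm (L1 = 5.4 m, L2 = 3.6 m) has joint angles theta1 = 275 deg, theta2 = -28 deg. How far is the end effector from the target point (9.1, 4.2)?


End effector via forward kinematics:
x = L1*cos(t1) + L2*cos(t1+t2) = -0.936
y = L1*sin(t1) + L2*sin(t1+t2) = -8.6933
Distance to target:
d = sqrt((9.1 - -0.936)^2 + (4.2 - -8.6933)^2)
= sqrt(100.7211 + 166.2364)
= 16.3388 m


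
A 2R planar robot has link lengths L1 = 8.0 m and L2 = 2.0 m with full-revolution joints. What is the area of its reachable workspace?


r_max = L1 + L2 = 10.0 m
r_min = |L1 - L2| = 6.0 m
Area = pi*(r_max^2 - r_min^2)
= pi*(100.0 - 36.0)
= pi * 64.0
= 201.0619 m^2


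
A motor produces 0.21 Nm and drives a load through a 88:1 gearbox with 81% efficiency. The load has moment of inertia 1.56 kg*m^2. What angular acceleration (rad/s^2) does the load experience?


tau_out = tau_motor * N * eta
= 0.21 * 88 * 0.81 = 14.9688 Nm
alpha = tau_out / I = 14.9688 / 1.56
= 9.5954 rad/s^2


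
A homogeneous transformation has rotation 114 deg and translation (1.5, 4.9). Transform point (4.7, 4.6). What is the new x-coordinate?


x' = cos(theta)*px - sin(theta)*py + tx
= -0.4067*4.7 - 0.9135*4.6 + 1.5
= -4.614


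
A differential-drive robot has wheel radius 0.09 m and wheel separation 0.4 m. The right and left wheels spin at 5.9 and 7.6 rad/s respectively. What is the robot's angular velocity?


vR = r*wR = 0.09*5.9 = 0.531 m/s
vL = r*wL = 0.09*7.6 = 0.684 m/s
v = (vR+vL)/2 = 0.6075 m/s
omega = (vR-vL)/L = -0.3825 rad/s
angular velocity = -0.3825 rad/s


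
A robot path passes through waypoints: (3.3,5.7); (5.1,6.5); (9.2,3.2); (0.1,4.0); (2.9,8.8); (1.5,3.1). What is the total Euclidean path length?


Segment lengths:
  seg1 = sqrt((1.8)^2 + (0.8)^2) = 1.9698
  seg2 = sqrt((4.1)^2 + (-3.3)^2) = 5.2631
  seg3 = sqrt((-9.1)^2 + (0.8)^2) = 9.1351
  seg4 = sqrt((2.8)^2 + (4.8)^2) = 5.557
  seg5 = sqrt((-1.4)^2 + (-5.7)^2) = 5.8694
Total = 27.7943


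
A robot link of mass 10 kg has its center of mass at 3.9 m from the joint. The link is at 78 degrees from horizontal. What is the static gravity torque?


tau = m*g*L*cos(angle)
= 10 * 9.81 * 3.9 * cos(78 deg)
= 10 * 9.81 * 3.9 * 0.2079
= 79.5449 Nm


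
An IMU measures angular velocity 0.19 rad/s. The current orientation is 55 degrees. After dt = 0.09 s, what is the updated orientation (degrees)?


delta_theta = w * dt = 0.19 * 0.09 = 0.0171 rad
= 0.9798 deg
theta_new = 55 + 0.9798 = 55.9798 deg


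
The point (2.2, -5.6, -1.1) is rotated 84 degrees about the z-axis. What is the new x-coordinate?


Rotation about z-axis: x' = x*cos(theta) - y*sin(theta)
= 2.2 * 0.1045 - -5.6 * 0.9945
= 5.7993


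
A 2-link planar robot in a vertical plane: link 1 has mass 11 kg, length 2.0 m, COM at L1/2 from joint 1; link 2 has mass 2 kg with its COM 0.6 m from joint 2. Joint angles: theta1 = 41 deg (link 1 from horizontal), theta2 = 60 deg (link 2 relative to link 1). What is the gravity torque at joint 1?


Horizontal distance from joint 1 to link-1 COM:
  x_c1 = (L1/2)*cos(t1) = 1.0 * 0.7547 = 0.7547 m
Horizontal distance from joint 1 to link-2 COM:
  x_c2 = L1*cos(t1) + Lc2*cos(t1+t2)
       = 2.0*0.7547 + 0.6*-0.1908 = 1.3949 m
tau1 = m1*g*x_c1 + m2*g*x_c2
     = 11*9.81*0.7547 + 2*9.81*1.3949
     = 81.4407 + 27.3686
     = 108.8093 Nm


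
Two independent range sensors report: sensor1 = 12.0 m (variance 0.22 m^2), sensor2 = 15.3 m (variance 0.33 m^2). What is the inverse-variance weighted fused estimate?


w1 = (1/var1) / (1/var1 + 1/var2)
   = 4.5455 / (4.5455 + 3.0303) = 0.6
w2 = 1 - w1 = 0.4
fused = w1*s1 + w2*s2 = 7.2 + 6.12
= 13.32 m


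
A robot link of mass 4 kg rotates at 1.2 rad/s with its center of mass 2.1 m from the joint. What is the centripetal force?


F = m * omega^2 * r
= 4 * 1.2^2 * 2.1
= 4 * 1.44 * 2.1
= 12.096 N


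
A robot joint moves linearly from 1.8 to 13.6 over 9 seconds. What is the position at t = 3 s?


s = t/T = 3/9 = 0.3333
p(t) = p0 + (pf-p0)*s
= 1.8 + (13.6 - 1.8) * 0.3333
= 5.7333


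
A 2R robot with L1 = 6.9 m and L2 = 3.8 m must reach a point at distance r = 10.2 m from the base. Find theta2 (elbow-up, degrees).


cos(theta2) = (r^2 - L1^2 - L2^2) / (2*L1*L2)
cos(theta2) = (104.04 - 47.61 - 14.44) / 52.44
cos(theta2) = 0.800725
theta2 = 36.8006 degrees


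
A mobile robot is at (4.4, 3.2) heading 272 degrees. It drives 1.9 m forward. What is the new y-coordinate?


y_new = y0 + d*sin(theta)
= 3.2 + 1.9*sin(272)
= 3.2 + -1.8988
= 1.3012


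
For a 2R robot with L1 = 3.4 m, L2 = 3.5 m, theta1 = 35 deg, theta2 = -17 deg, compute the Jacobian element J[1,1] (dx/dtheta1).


J[1,1] = -L1*sin(t1) - L2*sin(t1+t2)
= -3.4*sin(35) - 3.5*sin(18)
= -3.0317


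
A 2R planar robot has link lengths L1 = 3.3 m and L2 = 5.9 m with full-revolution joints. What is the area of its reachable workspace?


r_max = L1 + L2 = 9.2 m
r_min = |L1 - L2| = 2.6 m
Area = pi*(r_max^2 - r_min^2)
= pi*(84.64 - 6.76)
= pi * 77.88
= 244.6672 m^2


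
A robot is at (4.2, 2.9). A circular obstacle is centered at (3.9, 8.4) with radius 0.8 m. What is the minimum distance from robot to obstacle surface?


center_dist = sqrt((4.2-3.9)^2 + (2.9-8.4)^2)
= sqrt(0.09 + 30.25)
= 5.5082
min_dist = center_dist - radius = 5.5082 - 0.8 = 4.7082 m


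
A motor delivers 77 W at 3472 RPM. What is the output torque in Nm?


omega = 3472 * 2*pi/60 = 363.587 rad/s
tau = P / omega = 77 / 363.587
= 0.2118 Nm


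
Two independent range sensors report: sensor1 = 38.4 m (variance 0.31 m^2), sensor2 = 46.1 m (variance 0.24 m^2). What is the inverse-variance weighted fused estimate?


w1 = (1/var1) / (1/var1 + 1/var2)
   = 3.2258 / (3.2258 + 4.1667) = 0.4364
w2 = 1 - w1 = 0.5636
fused = w1*s1 + w2*s2 = 16.7564 + 25.9836
= 42.74 m


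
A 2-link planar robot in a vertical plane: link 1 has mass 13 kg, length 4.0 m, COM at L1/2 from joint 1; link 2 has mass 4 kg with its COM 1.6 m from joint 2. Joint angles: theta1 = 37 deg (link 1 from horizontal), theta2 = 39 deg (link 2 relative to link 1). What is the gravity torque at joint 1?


Horizontal distance from joint 1 to link-1 COM:
  x_c1 = (L1/2)*cos(t1) = 2.0 * 0.7986 = 1.5973 m
Horizontal distance from joint 1 to link-2 COM:
  x_c2 = L1*cos(t1) + Lc2*cos(t1+t2)
       = 4.0*0.7986 + 1.6*0.2419 = 3.5816 m
tau1 = m1*g*x_c1 + m2*g*x_c2
     = 13*9.81*1.5973 + 4*9.81*3.5816
     = 203.7 + 140.5427
     = 344.2426 Nm


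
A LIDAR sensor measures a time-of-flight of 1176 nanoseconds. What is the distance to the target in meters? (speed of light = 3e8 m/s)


tof = 1176 ns = 1.176e-06 s
dist = c * tof / 2
= 3e8 * 1.176e-06 / 2
= 176.4 m


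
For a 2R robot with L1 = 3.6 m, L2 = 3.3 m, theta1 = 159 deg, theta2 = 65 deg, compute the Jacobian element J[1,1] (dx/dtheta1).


J[1,1] = -L1*sin(t1) - L2*sin(t1+t2)
= -3.6*sin(159) - 3.3*sin(224)
= 1.0022


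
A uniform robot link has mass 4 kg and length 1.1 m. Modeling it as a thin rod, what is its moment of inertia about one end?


I = (1/3) * m * L^2
= (1/3) * 4 * 1.1^2
= 0.333333 * 4 * 1.21
= 1.6133 kg*m^2


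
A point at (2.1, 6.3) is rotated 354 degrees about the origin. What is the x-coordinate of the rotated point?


x' = x*cos(theta) - y*sin(theta)
cos(354 deg) = 0.9945, sin(354 deg) = -0.1045
x' = 2.1 * 0.9945 - 6.3 * -0.1045
= 2.0885 - -0.6585
= 2.747


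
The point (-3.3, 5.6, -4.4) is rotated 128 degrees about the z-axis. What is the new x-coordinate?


Rotation about z-axis: x' = x*cos(theta) - y*sin(theta)
= -3.3 * -0.6157 - 5.6 * 0.788
= -2.3812


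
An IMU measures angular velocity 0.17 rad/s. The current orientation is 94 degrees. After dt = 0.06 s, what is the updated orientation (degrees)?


delta_theta = w * dt = 0.17 * 0.06 = 0.0102 rad
= 0.5844 deg
theta_new = 94 + 0.5844 = 94.5844 deg


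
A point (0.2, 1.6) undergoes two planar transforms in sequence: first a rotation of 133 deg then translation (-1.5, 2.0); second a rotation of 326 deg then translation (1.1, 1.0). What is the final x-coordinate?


After transform 1:
x1 = cos(133)*0.2 - sin(133)*1.6 + -1.5 = -2.8066
y1 = sin(133)*0.2 + cos(133)*1.6 + 2.0 = 1.0551
After transform 2:
x2 = cos(326)*-2.8066 - sin(326)*1.0551 + 1.1
= -0.6368


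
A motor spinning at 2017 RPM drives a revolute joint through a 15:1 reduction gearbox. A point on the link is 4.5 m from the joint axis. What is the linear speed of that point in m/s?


omega_motor = 2017 * 2*pi/60 = 211.2197 rad/s
omega_joint = omega_motor / 15 = 14.0813 rad/s
v = omega_joint * r = 14.0813 * 4.5
= 63.3659 m/s


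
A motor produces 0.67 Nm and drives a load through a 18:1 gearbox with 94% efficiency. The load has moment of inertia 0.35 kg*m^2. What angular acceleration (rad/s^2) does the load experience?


tau_out = tau_motor * N * eta
= 0.67 * 18 * 0.94 = 11.3364 Nm
alpha = tau_out / I = 11.3364 / 0.35
= 32.3897 rad/s^2


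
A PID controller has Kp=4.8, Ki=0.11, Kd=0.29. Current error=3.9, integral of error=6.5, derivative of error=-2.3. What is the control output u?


u = Kp*e + Ki*int(e) + Kd*de/dt
= 4.8*3.9 + 0.11*6.5 + 0.29*(-2.3)
= 18.72 + 0.715 + -0.667
= 18.768


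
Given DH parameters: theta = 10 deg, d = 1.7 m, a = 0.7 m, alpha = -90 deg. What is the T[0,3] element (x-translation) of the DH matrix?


T[0,3] = a * cos(theta)
= 0.7 * cos(10 deg)
= 0.7 * 0.9848
= 0.6894


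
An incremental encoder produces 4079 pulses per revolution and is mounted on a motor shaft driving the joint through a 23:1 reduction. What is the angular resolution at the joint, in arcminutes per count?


counts per rev = 4079
effective counts at joint = 4079 * 23 = 93817
resolution = 360*60 / 93817
= 0.2302 arcmin/count


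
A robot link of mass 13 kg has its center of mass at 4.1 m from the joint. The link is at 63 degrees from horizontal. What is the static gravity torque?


tau = m*g*L*cos(angle)
= 13 * 9.81 * 4.1 * cos(63 deg)
= 13 * 9.81 * 4.1 * 0.454
= 237.3794 Nm


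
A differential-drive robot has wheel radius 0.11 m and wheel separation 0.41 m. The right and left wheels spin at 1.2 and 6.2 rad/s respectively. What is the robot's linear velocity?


vR = r*wR = 0.11*1.2 = 0.132 m/s
vL = r*wL = 0.11*6.2 = 0.682 m/s
v = (vR+vL)/2 = 0.407 m/s
omega = (vR-vL)/L = -1.3415 rad/s
linear velocity = 0.407 m/s


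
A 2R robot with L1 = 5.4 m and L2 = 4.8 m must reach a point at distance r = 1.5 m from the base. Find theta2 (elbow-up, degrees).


cos(theta2) = (r^2 - L1^2 - L2^2) / (2*L1*L2)
cos(theta2) = (2.25 - 29.16 - 23.04) / 51.84
cos(theta2) = -0.963542
theta2 = 164.481 degrees


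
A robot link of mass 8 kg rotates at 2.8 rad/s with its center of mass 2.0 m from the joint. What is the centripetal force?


F = m * omega^2 * r
= 8 * 2.8^2 * 2.0
= 8 * 7.84 * 2.0
= 125.44 N


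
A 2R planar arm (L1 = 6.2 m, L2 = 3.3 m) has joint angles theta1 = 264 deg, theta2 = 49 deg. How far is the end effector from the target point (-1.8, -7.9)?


End effector via forward kinematics:
x = L1*cos(t1) + L2*cos(t1+t2) = 1.6025
y = L1*sin(t1) + L2*sin(t1+t2) = -8.5795
Distance to target:
d = sqrt((-1.8 - 1.6025)^2 + (-7.9 - -8.5795)^2)
= sqrt(11.5771 + 0.4617)
= 3.4697 m


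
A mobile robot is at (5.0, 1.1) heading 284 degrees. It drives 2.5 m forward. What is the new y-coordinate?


y_new = y0 + d*sin(theta)
= 1.1 + 2.5*sin(284)
= 1.1 + -2.4257
= -1.3257


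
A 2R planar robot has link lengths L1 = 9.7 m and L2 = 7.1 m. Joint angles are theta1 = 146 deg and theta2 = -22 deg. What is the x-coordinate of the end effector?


Convert angles to radians: theta1 = 2.5482, theta2 = -0.384
x = L1*cos(theta1) + L2*cos(theta1+theta2)
x = -8.0417 + -3.9703
x = -12.0119


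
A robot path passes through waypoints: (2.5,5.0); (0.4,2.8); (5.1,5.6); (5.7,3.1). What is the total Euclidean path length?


Segment lengths:
  seg1 = sqrt((-2.1)^2 + (-2.2)^2) = 3.0414
  seg2 = sqrt((4.7)^2 + (2.8)^2) = 5.4708
  seg3 = sqrt((0.6)^2 + (-2.5)^2) = 2.571
Total = 11.0832


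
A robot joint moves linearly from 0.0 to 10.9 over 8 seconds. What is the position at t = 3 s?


s = t/T = 3/8 = 0.375
p(t) = p0 + (pf-p0)*s
= 0.0 + (10.9 - 0.0) * 0.375
= 4.0875


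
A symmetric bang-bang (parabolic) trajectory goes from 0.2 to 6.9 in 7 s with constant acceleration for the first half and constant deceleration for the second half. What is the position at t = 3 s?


Symmetric rest-to-rest: each phase covers (pf-p0)/2 in time T/2. 0.5*a*(T/2)^2 = (pf-p0)/2 => a = 4*(pf-p0)/T^2
a = 4*(6.9-0.2)/7^2 = 0.5469
t = 3 is in the acceleration phase (t <= T/2).
p = p0 + 0.5*a*t^2 = 0.2 + 0.5*0.5469*3^2
= 2.6612


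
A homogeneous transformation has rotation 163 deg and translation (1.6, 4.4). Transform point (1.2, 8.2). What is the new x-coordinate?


x' = cos(theta)*px - sin(theta)*py + tx
= -0.9563*1.2 - 0.2924*8.2 + 1.6
= -1.945


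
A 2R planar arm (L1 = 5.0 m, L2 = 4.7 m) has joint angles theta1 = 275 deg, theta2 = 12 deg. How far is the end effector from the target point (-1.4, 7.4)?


End effector via forward kinematics:
x = L1*cos(t1) + L2*cos(t1+t2) = 1.8099
y = L1*sin(t1) + L2*sin(t1+t2) = -9.4756
Distance to target:
d = sqrt((-1.4 - 1.8099)^2 + (7.4 - -9.4756)^2)
= sqrt(10.3036 + 284.7861)
= 17.1782 m


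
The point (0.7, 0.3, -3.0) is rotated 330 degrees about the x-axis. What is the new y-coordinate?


Rotation about x-axis: y' = y*cos(theta) - z*sin(theta)
= 0.3 * 0.866 - -3.0 * -0.5
= -1.2402


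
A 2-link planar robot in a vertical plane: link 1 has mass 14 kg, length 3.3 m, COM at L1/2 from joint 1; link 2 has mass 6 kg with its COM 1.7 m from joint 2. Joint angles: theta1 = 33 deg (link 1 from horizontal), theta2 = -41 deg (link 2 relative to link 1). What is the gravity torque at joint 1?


Horizontal distance from joint 1 to link-1 COM:
  x_c1 = (L1/2)*cos(t1) = 1.65 * 0.8387 = 1.3838 m
Horizontal distance from joint 1 to link-2 COM:
  x_c2 = L1*cos(t1) + Lc2*cos(t1+t2)
       = 3.3*0.8387 + 1.7*0.9903 = 4.4511 m
tau1 = m1*g*x_c1 + m2*g*x_c2
     = 14*9.81*1.3838 + 6*9.81*4.4511
     = 190.052 + 261.9899
     = 452.0419 Nm


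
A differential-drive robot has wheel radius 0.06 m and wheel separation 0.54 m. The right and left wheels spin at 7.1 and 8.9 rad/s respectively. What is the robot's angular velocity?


vR = r*wR = 0.06*7.1 = 0.426 m/s
vL = r*wL = 0.06*8.9 = 0.534 m/s
v = (vR+vL)/2 = 0.48 m/s
omega = (vR-vL)/L = -0.2 rad/s
angular velocity = -0.2 rad/s


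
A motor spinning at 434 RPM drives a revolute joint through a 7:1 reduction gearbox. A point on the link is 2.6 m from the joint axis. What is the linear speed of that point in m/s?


omega_motor = 434 * 2*pi/60 = 45.4484 rad/s
omega_joint = omega_motor / 7 = 6.4926 rad/s
v = omega_joint * r = 6.4926 * 2.6
= 16.8808 m/s


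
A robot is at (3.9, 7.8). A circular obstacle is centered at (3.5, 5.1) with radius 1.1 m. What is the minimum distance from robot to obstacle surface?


center_dist = sqrt((3.9-3.5)^2 + (7.8-5.1)^2)
= sqrt(0.16 + 7.29)
= 2.7295
min_dist = center_dist - radius = 2.7295 - 1.1 = 1.6295 m


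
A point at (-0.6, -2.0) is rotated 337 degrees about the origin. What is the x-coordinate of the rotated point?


x' = x*cos(theta) - y*sin(theta)
cos(337 deg) = 0.9205, sin(337 deg) = -0.3907
x' = -0.6 * 0.9205 - -2.0 * -0.3907
= -0.5523 - 0.7815
= -1.3338


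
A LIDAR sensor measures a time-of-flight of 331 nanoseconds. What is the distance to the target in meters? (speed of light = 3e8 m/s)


tof = 331 ns = 3.31e-07 s
dist = c * tof / 2
= 3e8 * 3.31e-07 / 2
= 49.65 m


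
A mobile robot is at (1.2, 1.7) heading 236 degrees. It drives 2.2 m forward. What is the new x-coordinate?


x_new = x0 + d*cos(theta)
= 1.2 + 2.2*cos(236)
= 1.2 + -1.2302
= -0.0302


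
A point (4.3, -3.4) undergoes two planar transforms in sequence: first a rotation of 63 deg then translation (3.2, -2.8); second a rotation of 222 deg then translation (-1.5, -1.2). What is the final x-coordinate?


After transform 1:
x1 = cos(63)*4.3 - sin(63)*-3.4 + 3.2 = 8.1816
y1 = sin(63)*4.3 + cos(63)*-3.4 + -2.8 = -0.5122
After transform 2:
x2 = cos(222)*8.1816 - sin(222)*-0.5122 + -1.5
= -7.9229


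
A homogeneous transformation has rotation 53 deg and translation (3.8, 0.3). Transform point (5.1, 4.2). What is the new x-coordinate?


x' = cos(theta)*px - sin(theta)*py + tx
= 0.6018*5.1 - 0.7986*4.2 + 3.8
= 3.515


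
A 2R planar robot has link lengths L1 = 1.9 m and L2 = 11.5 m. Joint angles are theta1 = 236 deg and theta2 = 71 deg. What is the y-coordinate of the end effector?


Convert angles to radians: theta1 = 4.119, theta2 = 1.2392
y = L1*sin(theta1) + L2*sin(theta1+theta2)
y = -1.5752 + -9.1843
y = -10.7595


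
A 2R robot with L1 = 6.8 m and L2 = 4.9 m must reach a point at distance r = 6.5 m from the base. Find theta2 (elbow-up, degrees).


cos(theta2) = (r^2 - L1^2 - L2^2) / (2*L1*L2)
cos(theta2) = (42.25 - 46.24 - 24.01) / 66.64
cos(theta2) = -0.420168
theta2 = 114.8452 degrees


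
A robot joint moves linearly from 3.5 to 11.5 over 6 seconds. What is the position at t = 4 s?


s = t/T = 4/6 = 0.6667
p(t) = p0 + (pf-p0)*s
= 3.5 + (11.5 - 3.5) * 0.6667
= 8.8333


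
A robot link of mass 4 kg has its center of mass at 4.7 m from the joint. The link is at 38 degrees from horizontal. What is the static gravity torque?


tau = m*g*L*cos(angle)
= 4 * 9.81 * 4.7 * cos(38 deg)
= 4 * 9.81 * 4.7 * 0.788
= 145.3312 Nm


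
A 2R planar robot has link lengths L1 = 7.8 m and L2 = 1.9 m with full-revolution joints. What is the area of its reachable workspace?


r_max = L1 + L2 = 9.7 m
r_min = |L1 - L2| = 5.9 m
Area = pi*(r_max^2 - r_min^2)
= pi*(94.09 - 34.81)
= pi * 59.28
= 186.2336 m^2


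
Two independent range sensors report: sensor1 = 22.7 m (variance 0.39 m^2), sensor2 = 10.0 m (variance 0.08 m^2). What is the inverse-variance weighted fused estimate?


w1 = (1/var1) / (1/var1 + 1/var2)
   = 2.5641 / (2.5641 + 12.5) = 0.1702
w2 = 1 - w1 = 0.8298
fused = w1*s1 + w2*s2 = 3.8638 + 8.2979
= 12.1617 m


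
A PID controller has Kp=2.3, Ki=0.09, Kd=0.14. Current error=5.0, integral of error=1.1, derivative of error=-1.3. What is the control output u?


u = Kp*e + Ki*int(e) + Kd*de/dt
= 2.3*5.0 + 0.09*1.1 + 0.14*(-1.3)
= 11.5 + 0.099 + -0.182
= 11.417


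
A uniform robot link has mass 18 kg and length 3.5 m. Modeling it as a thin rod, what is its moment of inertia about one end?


I = (1/3) * m * L^2
= (1/3) * 18 * 3.5^2
= 0.333333 * 18 * 12.25
= 73.5 kg*m^2


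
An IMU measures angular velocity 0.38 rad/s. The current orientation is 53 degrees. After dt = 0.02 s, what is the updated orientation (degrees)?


delta_theta = w * dt = 0.38 * 0.02 = 0.0076 rad
= 0.4354 deg
theta_new = 53 + 0.4354 = 53.4354 deg


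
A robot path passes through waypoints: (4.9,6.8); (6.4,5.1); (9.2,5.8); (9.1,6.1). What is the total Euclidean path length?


Segment lengths:
  seg1 = sqrt((1.5)^2 + (-1.7)^2) = 2.2672
  seg2 = sqrt((2.8)^2 + (0.7)^2) = 2.8862
  seg3 = sqrt((-0.1)^2 + (0.3)^2) = 0.3162
Total = 5.4696


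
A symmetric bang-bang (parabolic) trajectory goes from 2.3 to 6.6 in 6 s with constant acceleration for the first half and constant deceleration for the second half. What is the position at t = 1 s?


Symmetric rest-to-rest: each phase covers (pf-p0)/2 in time T/2. 0.5*a*(T/2)^2 = (pf-p0)/2 => a = 4*(pf-p0)/T^2
a = 4*(6.6-2.3)/6^2 = 0.4778
t = 1 is in the acceleration phase (t <= T/2).
p = p0 + 0.5*a*t^2 = 2.3 + 0.5*0.4778*1^2
= 2.5389


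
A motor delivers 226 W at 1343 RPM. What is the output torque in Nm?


omega = 1343 * 2*pi/60 = 140.6386 rad/s
tau = P / omega = 226 / 140.6386
= 1.607 Nm


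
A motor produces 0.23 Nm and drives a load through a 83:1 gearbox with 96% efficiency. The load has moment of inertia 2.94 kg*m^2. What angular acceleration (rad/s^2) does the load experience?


tau_out = tau_motor * N * eta
= 0.23 * 83 * 0.96 = 18.3264 Nm
alpha = tau_out / I = 18.3264 / 2.94
= 6.2335 rad/s^2


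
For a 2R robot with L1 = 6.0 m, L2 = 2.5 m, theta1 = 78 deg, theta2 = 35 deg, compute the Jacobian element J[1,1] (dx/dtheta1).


J[1,1] = -L1*sin(t1) - L2*sin(t1+t2)
= -6.0*sin(78) - 2.5*sin(113)
= -8.1701


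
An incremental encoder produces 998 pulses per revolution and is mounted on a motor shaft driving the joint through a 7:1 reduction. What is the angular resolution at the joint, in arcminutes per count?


counts per rev = 998
effective counts at joint = 998 * 7 = 6986
resolution = 360*60 / 6986
= 3.0919 arcmin/count


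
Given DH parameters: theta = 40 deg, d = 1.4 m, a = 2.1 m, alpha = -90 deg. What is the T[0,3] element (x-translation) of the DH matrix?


T[0,3] = a * cos(theta)
= 2.1 * cos(40 deg)
= 2.1 * 0.766
= 1.6087


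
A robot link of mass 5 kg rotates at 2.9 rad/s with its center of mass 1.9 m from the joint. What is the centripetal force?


F = m * omega^2 * r
= 5 * 2.9^2 * 1.9
= 5 * 8.41 * 1.9
= 79.895 N


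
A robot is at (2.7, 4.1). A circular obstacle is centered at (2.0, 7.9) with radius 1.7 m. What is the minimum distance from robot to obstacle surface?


center_dist = sqrt((2.7-2.0)^2 + (4.1-7.9)^2)
= sqrt(0.49 + 14.44)
= 3.8639
min_dist = center_dist - radius = 3.8639 - 1.7 = 2.1639 m


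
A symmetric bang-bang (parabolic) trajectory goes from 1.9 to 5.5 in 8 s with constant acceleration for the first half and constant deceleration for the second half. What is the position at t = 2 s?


Symmetric rest-to-rest: each phase covers (pf-p0)/2 in time T/2. 0.5*a*(T/2)^2 = (pf-p0)/2 => a = 4*(pf-p0)/T^2
a = 4*(5.5-1.9)/8^2 = 0.225
t = 2 is in the acceleration phase (t <= T/2).
p = p0 + 0.5*a*t^2 = 1.9 + 0.5*0.225*2^2
= 2.35


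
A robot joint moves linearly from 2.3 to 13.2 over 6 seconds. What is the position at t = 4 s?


s = t/T = 4/6 = 0.6667
p(t) = p0 + (pf-p0)*s
= 2.3 + (13.2 - 2.3) * 0.6667
= 9.5667


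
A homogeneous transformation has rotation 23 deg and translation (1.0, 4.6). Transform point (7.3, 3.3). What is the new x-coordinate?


x' = cos(theta)*px - sin(theta)*py + tx
= 0.9205*7.3 - 0.3907*3.3 + 1.0
= 6.4303


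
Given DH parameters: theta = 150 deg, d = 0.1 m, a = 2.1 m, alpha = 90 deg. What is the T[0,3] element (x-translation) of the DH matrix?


T[0,3] = a * cos(theta)
= 2.1 * cos(150 deg)
= 2.1 * -0.866
= -1.8187


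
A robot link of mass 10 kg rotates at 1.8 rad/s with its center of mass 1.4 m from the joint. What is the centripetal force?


F = m * omega^2 * r
= 10 * 1.8^2 * 1.4
= 10 * 3.24 * 1.4
= 45.36 N


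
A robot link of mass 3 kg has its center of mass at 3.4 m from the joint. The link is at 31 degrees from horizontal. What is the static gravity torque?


tau = m*g*L*cos(angle)
= 3 * 9.81 * 3.4 * cos(31 deg)
= 3 * 9.81 * 3.4 * 0.8572
= 85.7699 Nm


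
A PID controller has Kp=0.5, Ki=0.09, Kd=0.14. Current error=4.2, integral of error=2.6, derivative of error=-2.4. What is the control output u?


u = Kp*e + Ki*int(e) + Kd*de/dt
= 0.5*4.2 + 0.09*2.6 + 0.14*(-2.4)
= 2.1 + 0.234 + -0.336
= 1.998


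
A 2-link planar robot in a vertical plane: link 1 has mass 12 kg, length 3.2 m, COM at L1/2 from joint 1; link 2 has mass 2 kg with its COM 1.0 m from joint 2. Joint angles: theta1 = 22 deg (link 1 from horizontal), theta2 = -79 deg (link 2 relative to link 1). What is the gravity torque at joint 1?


Horizontal distance from joint 1 to link-1 COM:
  x_c1 = (L1/2)*cos(t1) = 1.6 * 0.9272 = 1.4835 m
Horizontal distance from joint 1 to link-2 COM:
  x_c2 = L1*cos(t1) + Lc2*cos(t1+t2)
       = 3.2*0.9272 + 1.0*0.5446 = 3.5116 m
tau1 = m1*g*x_c1 + m2*g*x_c2
     = 12*9.81*1.4835 + 2*9.81*3.5116
     = 174.6369 + 68.8981
     = 243.5351 Nm


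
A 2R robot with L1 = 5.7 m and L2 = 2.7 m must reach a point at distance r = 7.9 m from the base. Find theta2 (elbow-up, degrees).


cos(theta2) = (r^2 - L1^2 - L2^2) / (2*L1*L2)
cos(theta2) = (62.41 - 32.49 - 7.29) / 30.78
cos(theta2) = 0.735218
theta2 = 42.6744 degrees


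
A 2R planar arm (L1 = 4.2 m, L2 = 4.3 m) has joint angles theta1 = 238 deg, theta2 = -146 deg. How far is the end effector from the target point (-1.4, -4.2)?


End effector via forward kinematics:
x = L1*cos(t1) + L2*cos(t1+t2) = -2.3757
y = L1*sin(t1) + L2*sin(t1+t2) = 0.7356
Distance to target:
d = sqrt((-1.4 - -2.3757)^2 + (-4.2 - 0.7356)^2)
= sqrt(0.952 + 24.3599)
= 5.0311 m


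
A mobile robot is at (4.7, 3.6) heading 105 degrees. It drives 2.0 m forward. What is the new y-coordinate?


y_new = y0 + d*sin(theta)
= 3.6 + 2.0*sin(105)
= 3.6 + 1.9319
= 5.5319


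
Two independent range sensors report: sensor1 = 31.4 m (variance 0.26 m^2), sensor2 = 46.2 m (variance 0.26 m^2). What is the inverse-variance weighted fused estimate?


w1 = (1/var1) / (1/var1 + 1/var2)
   = 3.8462 / (3.8462 + 3.8462) = 0.5
w2 = 1 - w1 = 0.5
fused = w1*s1 + w2*s2 = 15.7 + 23.1
= 38.8 m


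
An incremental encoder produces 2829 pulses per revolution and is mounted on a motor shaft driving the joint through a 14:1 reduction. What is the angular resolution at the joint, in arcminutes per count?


counts per rev = 2829
effective counts at joint = 2829 * 14 = 39606
resolution = 360*60 / 39606
= 0.5454 arcmin/count


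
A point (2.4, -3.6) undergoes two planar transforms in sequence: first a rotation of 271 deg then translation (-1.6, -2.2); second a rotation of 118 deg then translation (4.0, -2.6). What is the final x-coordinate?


After transform 1:
x1 = cos(271)*2.4 - sin(271)*-3.6 + -1.6 = -5.1576
y1 = sin(271)*2.4 + cos(271)*-3.6 + -2.2 = -4.6625
After transform 2:
x2 = cos(118)*-5.1576 - sin(118)*-4.6625 + 4.0
= 10.538


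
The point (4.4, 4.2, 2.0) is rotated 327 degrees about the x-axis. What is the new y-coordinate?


Rotation about x-axis: y' = y*cos(theta) - z*sin(theta)
= 4.2 * 0.8387 - 2.0 * -0.5446
= 4.6117


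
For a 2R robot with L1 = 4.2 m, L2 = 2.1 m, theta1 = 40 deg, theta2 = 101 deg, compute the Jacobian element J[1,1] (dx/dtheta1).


J[1,1] = -L1*sin(t1) - L2*sin(t1+t2)
= -4.2*sin(40) - 2.1*sin(141)
= -4.0213


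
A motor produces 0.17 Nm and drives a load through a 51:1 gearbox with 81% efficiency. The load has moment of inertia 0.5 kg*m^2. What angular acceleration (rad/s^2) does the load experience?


tau_out = tau_motor * N * eta
= 0.17 * 51 * 0.81 = 7.0227 Nm
alpha = tau_out / I = 7.0227 / 0.5
= 14.0454 rad/s^2


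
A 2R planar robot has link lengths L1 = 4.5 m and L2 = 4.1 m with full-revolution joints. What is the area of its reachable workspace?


r_max = L1 + L2 = 8.6 m
r_min = |L1 - L2| = 0.4 m
Area = pi*(r_max^2 - r_min^2)
= pi*(73.96 - 0.16)
= pi * 73.8
= 231.8495 m^2


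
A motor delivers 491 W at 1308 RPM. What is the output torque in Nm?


omega = 1308 * 2*pi/60 = 136.9734 rad/s
tau = P / omega = 491 / 136.9734
= 3.5846 Nm


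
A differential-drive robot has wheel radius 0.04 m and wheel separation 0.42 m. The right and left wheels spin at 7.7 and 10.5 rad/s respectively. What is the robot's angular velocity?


vR = r*wR = 0.04*7.7 = 0.308 m/s
vL = r*wL = 0.04*10.5 = 0.42 m/s
v = (vR+vL)/2 = 0.364 m/s
omega = (vR-vL)/L = -0.2667 rad/s
angular velocity = -0.2667 rad/s


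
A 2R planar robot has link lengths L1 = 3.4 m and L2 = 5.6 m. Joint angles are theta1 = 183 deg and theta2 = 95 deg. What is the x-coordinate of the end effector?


Convert angles to radians: theta1 = 3.194, theta2 = 1.6581
x = L1*cos(theta1) + L2*cos(theta1+theta2)
x = -3.3953 + 0.7794
x = -2.616


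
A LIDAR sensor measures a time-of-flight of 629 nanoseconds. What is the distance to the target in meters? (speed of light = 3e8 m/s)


tof = 629 ns = 6.29e-07 s
dist = c * tof / 2
= 3e8 * 6.29e-07 / 2
= 94.35 m


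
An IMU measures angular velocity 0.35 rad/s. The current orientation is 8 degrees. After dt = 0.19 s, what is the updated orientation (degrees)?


delta_theta = w * dt = 0.35 * 0.19 = 0.0665 rad
= 3.8102 deg
theta_new = 8 + 3.8102 = 11.8102 deg


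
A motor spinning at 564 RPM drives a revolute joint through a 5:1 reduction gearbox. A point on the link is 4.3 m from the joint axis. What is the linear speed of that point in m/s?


omega_motor = 564 * 2*pi/60 = 59.0619 rad/s
omega_joint = omega_motor / 5 = 11.8124 rad/s
v = omega_joint * r = 11.8124 * 4.3
= 50.7933 m/s


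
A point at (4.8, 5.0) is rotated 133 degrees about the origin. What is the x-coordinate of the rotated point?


x' = x*cos(theta) - y*sin(theta)
cos(133 deg) = -0.682, sin(133 deg) = 0.7314
x' = 4.8 * -0.682 - 5.0 * 0.7314
= -3.2736 - 3.6568
= -6.9304


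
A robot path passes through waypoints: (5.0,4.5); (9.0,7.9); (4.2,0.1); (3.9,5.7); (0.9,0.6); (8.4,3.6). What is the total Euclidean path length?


Segment lengths:
  seg1 = sqrt((4.0)^2 + (3.4)^2) = 5.2498
  seg2 = sqrt((-4.8)^2 + (-7.8)^2) = 9.1586
  seg3 = sqrt((-0.3)^2 + (5.6)^2) = 5.608
  seg4 = sqrt((-3.0)^2 + (-5.1)^2) = 5.9169
  seg5 = sqrt((7.5)^2 + (3.0)^2) = 8.0777
Total = 34.0111


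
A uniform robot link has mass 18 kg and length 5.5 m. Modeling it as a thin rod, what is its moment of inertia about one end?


I = (1/3) * m * L^2
= (1/3) * 18 * 5.5^2
= 0.333333 * 18 * 30.25
= 181.5 kg*m^2


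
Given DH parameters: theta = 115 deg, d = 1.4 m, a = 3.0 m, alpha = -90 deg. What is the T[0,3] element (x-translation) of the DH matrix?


T[0,3] = a * cos(theta)
= 3.0 * cos(115 deg)
= 3.0 * -0.4226
= -1.2679


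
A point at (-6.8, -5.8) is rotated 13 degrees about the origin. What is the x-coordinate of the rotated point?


x' = x*cos(theta) - y*sin(theta)
cos(13 deg) = 0.9744, sin(13 deg) = 0.225
x' = -6.8 * 0.9744 - -5.8 * 0.225
= -6.6257 - -1.3047
= -5.321


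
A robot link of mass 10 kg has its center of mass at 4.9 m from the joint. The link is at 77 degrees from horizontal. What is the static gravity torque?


tau = m*g*L*cos(angle)
= 10 * 9.81 * 4.9 * cos(77 deg)
= 10 * 9.81 * 4.9 * 0.225
= 108.1317 Nm


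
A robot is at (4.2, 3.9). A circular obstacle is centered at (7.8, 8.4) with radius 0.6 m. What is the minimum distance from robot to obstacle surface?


center_dist = sqrt((4.2-7.8)^2 + (3.9-8.4)^2)
= sqrt(12.96 + 20.25)
= 5.7628
min_dist = center_dist - radius = 5.7628 - 0.6 = 5.1628 m


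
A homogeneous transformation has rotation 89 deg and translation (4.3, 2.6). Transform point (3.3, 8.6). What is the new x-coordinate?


x' = cos(theta)*px - sin(theta)*py + tx
= 0.0175*3.3 - 0.9998*8.6 + 4.3
= -4.2411


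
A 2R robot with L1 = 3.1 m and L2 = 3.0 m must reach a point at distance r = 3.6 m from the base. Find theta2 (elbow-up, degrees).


cos(theta2) = (r^2 - L1^2 - L2^2) / (2*L1*L2)
cos(theta2) = (12.96 - 9.61 - 9.0) / 18.6
cos(theta2) = -0.303763
theta2 = 107.6838 degrees


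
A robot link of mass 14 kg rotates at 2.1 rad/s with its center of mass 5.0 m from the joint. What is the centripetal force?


F = m * omega^2 * r
= 14 * 2.1^2 * 5.0
= 14 * 4.41 * 5.0
= 308.7 N


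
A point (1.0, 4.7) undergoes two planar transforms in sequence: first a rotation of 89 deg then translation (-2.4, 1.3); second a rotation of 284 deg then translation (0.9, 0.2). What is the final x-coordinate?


After transform 1:
x1 = cos(89)*1.0 - sin(89)*4.7 + -2.4 = -7.0818
y1 = sin(89)*1.0 + cos(89)*4.7 + 1.3 = 2.3819
After transform 2:
x2 = cos(284)*-7.0818 - sin(284)*2.3819 + 0.9
= 1.4979


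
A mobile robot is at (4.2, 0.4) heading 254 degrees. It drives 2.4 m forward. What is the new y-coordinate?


y_new = y0 + d*sin(theta)
= 0.4 + 2.4*sin(254)
= 0.4 + -2.307
= -1.907


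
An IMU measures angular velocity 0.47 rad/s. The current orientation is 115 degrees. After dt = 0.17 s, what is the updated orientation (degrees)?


delta_theta = w * dt = 0.47 * 0.17 = 0.0799 rad
= 4.5779 deg
theta_new = 115 + 4.5779 = 119.5779 deg


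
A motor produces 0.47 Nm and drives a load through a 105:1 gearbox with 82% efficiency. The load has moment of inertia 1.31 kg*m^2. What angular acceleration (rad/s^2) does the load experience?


tau_out = tau_motor * N * eta
= 0.47 * 105 * 0.82 = 40.467 Nm
alpha = tau_out / I = 40.467 / 1.31
= 30.8908 rad/s^2


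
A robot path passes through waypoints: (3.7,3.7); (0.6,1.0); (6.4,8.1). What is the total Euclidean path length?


Segment lengths:
  seg1 = sqrt((-3.1)^2 + (-2.7)^2) = 4.111
  seg2 = sqrt((5.8)^2 + (7.1)^2) = 9.1679
Total = 13.2788
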